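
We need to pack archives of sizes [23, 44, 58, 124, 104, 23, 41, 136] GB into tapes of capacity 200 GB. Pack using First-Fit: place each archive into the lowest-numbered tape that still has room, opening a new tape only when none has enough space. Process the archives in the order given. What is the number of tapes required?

4 tapes

tape 1: place 23 GB, 177 GB left
tape 1: place 44 GB, 133 GB left
tape 1: place 58 GB, 75 GB left
tape 2: place 124 GB, 76 GB left
tape 3: place 104 GB, 96 GB left
tape 1: place 23 GB, 52 GB left
tape 1: place 41 GB, 11 GB left
tape 4: place 136 GB, 64 GB left
Final tapes: [23,44,58,23,41] [124] [104] [136].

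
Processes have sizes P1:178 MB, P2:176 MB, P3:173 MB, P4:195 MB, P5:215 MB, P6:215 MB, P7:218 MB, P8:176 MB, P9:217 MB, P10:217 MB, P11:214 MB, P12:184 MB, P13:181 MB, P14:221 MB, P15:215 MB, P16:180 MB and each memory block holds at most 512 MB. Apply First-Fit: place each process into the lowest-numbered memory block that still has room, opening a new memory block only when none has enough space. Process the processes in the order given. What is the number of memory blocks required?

Put P1 (178 MB) in memory block 1; 334 MB remain.
Put P2 (176 MB) in memory block 1; 158 MB remain.
Put P3 (173 MB) in memory block 2; 339 MB remain.
Put P4 (195 MB) in memory block 2; 144 MB remain.
Put P5 (215 MB) in memory block 3; 297 MB remain.
Put P6 (215 MB) in memory block 3; 82 MB remain.
Put P7 (218 MB) in memory block 4; 294 MB remain.
Put P8 (176 MB) in memory block 4; 118 MB remain.
Put P9 (217 MB) in memory block 5; 295 MB remain.
Put P10 (217 MB) in memory block 5; 78 MB remain.
Put P11 (214 MB) in memory block 6; 298 MB remain.
Put P12 (184 MB) in memory block 6; 114 MB remain.
Put P13 (181 MB) in memory block 7; 331 MB remain.
Put P14 (221 MB) in memory block 7; 110 MB remain.
Put P15 (215 MB) in memory block 8; 297 MB remain.
Put P16 (180 MB) in memory block 8; 117 MB remain.

8 memory blocks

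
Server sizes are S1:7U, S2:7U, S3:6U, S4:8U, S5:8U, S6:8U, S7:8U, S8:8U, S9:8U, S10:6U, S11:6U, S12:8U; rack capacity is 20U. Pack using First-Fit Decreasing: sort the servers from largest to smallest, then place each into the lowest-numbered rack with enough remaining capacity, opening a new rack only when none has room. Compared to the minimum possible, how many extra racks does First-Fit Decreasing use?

1

First-Fit Decreasing: [8,8] [8,8] [8,8] [8,7] [7,6,6] [6] → 6 racks.
Total size 88U; any packing needs at least ⌈88/20⌉ = 5 racks.
An optimal packing achieves that bound: [8,8] [8,8] [8,8] [8,6,6] [7,7,6] → 5 racks.
Excess: 6 − 5 = 1.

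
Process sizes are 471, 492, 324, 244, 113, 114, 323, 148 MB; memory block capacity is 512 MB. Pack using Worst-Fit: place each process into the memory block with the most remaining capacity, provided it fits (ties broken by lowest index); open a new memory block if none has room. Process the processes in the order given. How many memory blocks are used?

5

memory block 1: place 471 MB, 41 MB left
memory block 2: place 492 MB, 20 MB left
memory block 3: place 324 MB, 188 MB left
memory block 4: place 244 MB, 268 MB left
memory block 4: place 113 MB, 155 MB left
memory block 3: place 114 MB, 74 MB left
memory block 5: place 323 MB, 189 MB left
memory block 5: place 148 MB, 41 MB left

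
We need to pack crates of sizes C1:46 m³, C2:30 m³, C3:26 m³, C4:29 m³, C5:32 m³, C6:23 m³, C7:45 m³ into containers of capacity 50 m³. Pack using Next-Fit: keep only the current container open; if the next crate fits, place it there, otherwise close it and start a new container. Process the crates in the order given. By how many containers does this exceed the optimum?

Next-Fit: [46] [30] [26] [29] [32] [23] [45] → 7 containers.
6 crates exceed 25 m³ (half the capacity), and no two of those can share a container, so at least 6 containers are needed.
An optimal packing achieves that bound: [46] [45] [32] [30] [29] [26,23] → 6 containers.
Excess: 7 − 6 = 1.

1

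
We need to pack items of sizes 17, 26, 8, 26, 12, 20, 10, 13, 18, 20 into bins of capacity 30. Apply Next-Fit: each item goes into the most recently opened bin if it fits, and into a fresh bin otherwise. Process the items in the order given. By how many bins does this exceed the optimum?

3

Next-Fit: [17] [26] [8] [26] [12] [20,10] [13] [18] [20] → 9 bins.
Total size 170; any packing needs at least ⌈170/30⌉ = 6 bins.
An optimal packing achieves that bound: [26] [26] [20,10] [20,8] [18,12] [17,13] → 6 bins.
Excess: 9 − 6 = 3.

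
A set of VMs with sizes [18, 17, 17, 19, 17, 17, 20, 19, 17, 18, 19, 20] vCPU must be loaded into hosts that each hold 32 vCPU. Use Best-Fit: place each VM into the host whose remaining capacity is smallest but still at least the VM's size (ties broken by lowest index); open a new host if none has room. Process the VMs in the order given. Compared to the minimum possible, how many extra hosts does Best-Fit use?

0

Best-Fit: [18] [17] [17] [19] [17] [17] [20] [19] [17] [18] [19] [20] → 12 hosts.
12 VMs exceed 16 vCPU (half the capacity), and no two of those can share a host, so at least 12 hosts are needed.
So 12 is already optimal.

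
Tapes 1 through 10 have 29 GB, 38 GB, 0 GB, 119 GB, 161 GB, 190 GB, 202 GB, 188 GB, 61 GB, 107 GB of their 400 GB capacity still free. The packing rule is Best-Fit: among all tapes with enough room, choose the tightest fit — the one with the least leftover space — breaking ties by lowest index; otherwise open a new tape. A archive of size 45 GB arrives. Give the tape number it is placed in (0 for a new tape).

Tapes with room: tape 4 (119 GB), tape 5 (161 GB), tape 6 (190 GB), tape 7 (202 GB), tape 8 (188 GB), tape 9 (61 GB), tape 10 (107 GB).
Tightest fit is tape 9 with 61 GB free.

9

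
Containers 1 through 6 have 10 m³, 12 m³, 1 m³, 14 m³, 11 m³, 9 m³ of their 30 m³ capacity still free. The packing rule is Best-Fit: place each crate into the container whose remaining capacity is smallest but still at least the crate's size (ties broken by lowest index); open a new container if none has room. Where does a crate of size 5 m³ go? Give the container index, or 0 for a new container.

Containers with room: container 1 (10 m³), container 2 (12 m³), container 4 (14 m³), container 5 (11 m³), container 6 (9 m³).
Tightest fit is container 6 with 9 m³ free.

6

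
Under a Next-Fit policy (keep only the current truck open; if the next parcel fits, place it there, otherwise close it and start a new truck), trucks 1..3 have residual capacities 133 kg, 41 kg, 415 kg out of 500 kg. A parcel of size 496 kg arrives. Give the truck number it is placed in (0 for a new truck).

Next-Fit only looks at truck 3, which has 415 kg free.
496 kg does not fit, so a new truck is opened.

0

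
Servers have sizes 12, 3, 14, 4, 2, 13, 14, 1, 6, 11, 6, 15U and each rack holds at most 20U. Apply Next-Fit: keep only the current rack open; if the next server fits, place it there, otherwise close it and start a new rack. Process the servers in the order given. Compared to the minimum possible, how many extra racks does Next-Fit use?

Next-Fit: [12,3] [14,4,2] [13] [14,1] [6,11] [6] [15] → 7 racks.
Total size 101U; any packing needs at least ⌈101/20⌉ = 6 racks.
An optimal packing achieves that bound: [15,4,1] [14,6] [14,6] [13,3,2] [12] [11] → 6 racks.
Excess: 7 − 6 = 1.

1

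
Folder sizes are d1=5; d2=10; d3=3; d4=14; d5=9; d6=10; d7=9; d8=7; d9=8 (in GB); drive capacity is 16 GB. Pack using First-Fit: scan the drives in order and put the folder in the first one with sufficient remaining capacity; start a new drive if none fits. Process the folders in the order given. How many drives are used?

drive 1: place d1 (5 GB), 11 GB left
drive 1: place d2 (10 GB), 1 GB left
drive 2: place d3 (3 GB), 13 GB left
drive 3: place d4 (14 GB), 2 GB left
drive 2: place d5 (9 GB), 4 GB left
drive 4: place d6 (10 GB), 6 GB left
drive 5: place d7 (9 GB), 7 GB left
drive 5: place d8 (7 GB), 0 GB left
drive 6: place d9 (8 GB), 8 GB left
Final drives: [5,10] [3,9] [14] [10] [9,7] [8].

6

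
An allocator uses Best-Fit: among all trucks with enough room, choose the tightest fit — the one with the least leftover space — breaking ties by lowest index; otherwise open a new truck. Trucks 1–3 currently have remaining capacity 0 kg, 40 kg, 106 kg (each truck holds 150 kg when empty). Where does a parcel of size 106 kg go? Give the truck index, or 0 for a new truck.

3

Trucks with room: truck 3 (106 kg).
Tightest fit is truck 3 with 106 kg free.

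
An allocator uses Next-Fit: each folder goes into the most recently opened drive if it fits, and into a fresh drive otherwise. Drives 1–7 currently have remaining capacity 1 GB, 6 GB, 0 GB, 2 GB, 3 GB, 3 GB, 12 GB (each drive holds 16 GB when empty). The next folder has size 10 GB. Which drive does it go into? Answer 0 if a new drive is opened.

Next-Fit only looks at drive 7, which has 12 GB free.
10 GB fits there.

7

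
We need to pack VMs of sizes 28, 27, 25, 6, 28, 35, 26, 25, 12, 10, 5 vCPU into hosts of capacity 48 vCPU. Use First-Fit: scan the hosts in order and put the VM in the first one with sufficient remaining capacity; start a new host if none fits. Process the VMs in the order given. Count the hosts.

7 hosts

Put 28 vCPU in host 1; 20 vCPU remain.
Put 27 vCPU in host 2; 21 vCPU remain.
Put 25 vCPU in host 3; 23 vCPU remain.
Put 6 vCPU in host 1; 14 vCPU remain.
Put 28 vCPU in host 4; 20 vCPU remain.
Put 35 vCPU in host 5; 13 vCPU remain.
Put 26 vCPU in host 6; 22 vCPU remain.
Put 25 vCPU in host 7; 23 vCPU remain.
Put 12 vCPU in host 1; 2 vCPU remain.
Put 10 vCPU in host 2; 11 vCPU remain.
Put 5 vCPU in host 2; 6 vCPU remain.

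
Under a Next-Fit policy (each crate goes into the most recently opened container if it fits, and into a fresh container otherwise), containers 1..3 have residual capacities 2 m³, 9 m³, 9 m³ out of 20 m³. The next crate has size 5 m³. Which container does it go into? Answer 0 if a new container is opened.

Next-Fit only looks at container 3, which has 9 m³ free.
5 m³ fits there.

3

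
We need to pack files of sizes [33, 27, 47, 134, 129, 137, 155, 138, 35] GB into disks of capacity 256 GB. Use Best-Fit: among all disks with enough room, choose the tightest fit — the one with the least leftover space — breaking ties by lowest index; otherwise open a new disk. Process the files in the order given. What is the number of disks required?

5

Put 33 GB in disk 1; 223 GB remain.
Put 27 GB in disk 1; 196 GB remain.
Put 47 GB in disk 1; 149 GB remain.
Put 134 GB in disk 1; 15 GB remain.
Put 129 GB in disk 2; 127 GB remain.
Put 137 GB in disk 3; 119 GB remain.
Put 155 GB in disk 4; 101 GB remain.
Put 138 GB in disk 5; 118 GB remain.
Put 35 GB in disk 4; 66 GB remain.
Final disks: [33,27,47,134] [129] [137] [155,35] [138].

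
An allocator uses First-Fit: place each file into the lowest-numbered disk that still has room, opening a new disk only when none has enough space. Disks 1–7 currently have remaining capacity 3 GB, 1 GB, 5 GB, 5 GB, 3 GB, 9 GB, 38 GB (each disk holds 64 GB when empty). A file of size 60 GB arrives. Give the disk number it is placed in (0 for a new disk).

No disk has ≥ 60 GB free, so a new disk is opened.

0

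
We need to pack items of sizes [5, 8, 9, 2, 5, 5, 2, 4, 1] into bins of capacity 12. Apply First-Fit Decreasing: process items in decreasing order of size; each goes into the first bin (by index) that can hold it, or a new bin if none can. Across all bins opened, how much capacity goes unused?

7

Sorted descending: 9, 8, 5, 5, 5, 4, 2, 2, 1.
bin 1: place 9, 3 left
bin 2: place 8, 4 left
bin 3: place 5, 7 left
bin 3: place 5, 2 left
bin 4: place 5, 7 left
bin 2: place 4, 0 left
bin 1: place 2, 1 left
bin 3: place 2, 0 left
bin 1: place 1, 0 left
4 bins × 12 = 48; used 41; unused 7.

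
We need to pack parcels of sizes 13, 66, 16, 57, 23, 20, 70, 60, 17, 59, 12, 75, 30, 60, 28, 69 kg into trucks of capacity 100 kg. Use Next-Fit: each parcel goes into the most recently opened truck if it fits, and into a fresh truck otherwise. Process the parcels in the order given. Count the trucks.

13 kg → truck 1 (remaining 87 kg)
66 kg → truck 1 (remaining 21 kg)
16 kg → truck 1 (remaining 5 kg)
57 kg → truck 2 (remaining 43 kg)
23 kg → truck 2 (remaining 20 kg)
20 kg → truck 2 (remaining 0 kg)
70 kg → truck 3 (remaining 30 kg)
60 kg → truck 4 (remaining 40 kg)
17 kg → truck 4 (remaining 23 kg)
59 kg → truck 5 (remaining 41 kg)
12 kg → truck 5 (remaining 29 kg)
75 kg → truck 6 (remaining 25 kg)
30 kg → truck 7 (remaining 70 kg)
60 kg → truck 7 (remaining 10 kg)
28 kg → truck 8 (remaining 72 kg)
69 kg → truck 8 (remaining 3 kg)

8 trucks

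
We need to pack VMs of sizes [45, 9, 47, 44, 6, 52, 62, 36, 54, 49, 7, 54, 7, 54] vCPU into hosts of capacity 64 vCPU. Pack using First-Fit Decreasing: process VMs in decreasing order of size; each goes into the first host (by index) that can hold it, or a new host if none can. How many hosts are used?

Sorted descending: 62, 54, 54, 54, 52, 49, 47, 45, 44, 36, 9, 7, 7, 6.
host 1: place 62 vCPU, 2 vCPU left
host 2: place 54 vCPU, 10 vCPU left
host 3: place 54 vCPU, 10 vCPU left
host 4: place 54 vCPU, 10 vCPU left
host 5: place 52 vCPU, 12 vCPU left
host 6: place 49 vCPU, 15 vCPU left
host 7: place 47 vCPU, 17 vCPU left
host 8: place 45 vCPU, 19 vCPU left
host 9: place 44 vCPU, 20 vCPU left
host 10: place 36 vCPU, 28 vCPU left
host 2: place 9 vCPU, 1 vCPU left
host 3: place 7 vCPU, 3 vCPU left
host 4: place 7 vCPU, 3 vCPU left
host 5: place 6 vCPU, 6 vCPU left
Final hosts: [62] [54,9] [54,7] [54,7] [52,6] [49] [47] [45] [44] [36].

10 hosts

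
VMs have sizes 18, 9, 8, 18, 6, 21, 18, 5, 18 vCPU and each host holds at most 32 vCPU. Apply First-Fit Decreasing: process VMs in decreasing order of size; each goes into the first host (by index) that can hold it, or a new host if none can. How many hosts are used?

Sorted descending: 21, 18, 18, 18, 18, 9, 8, 6, 5.
Put 21 vCPU in host 1; 11 vCPU remain.
Put 18 vCPU in host 2; 14 vCPU remain.
Put 18 vCPU in host 3; 14 vCPU remain.
Put 18 vCPU in host 4; 14 vCPU remain.
Put 18 vCPU in host 5; 14 vCPU remain.
Put 9 vCPU in host 1; 2 vCPU remain.
Put 8 vCPU in host 2; 6 vCPU remain.
Put 6 vCPU in host 2; 0 vCPU remain.
Put 5 vCPU in host 3; 9 vCPU remain.
Final hosts: [21,9] [18,8,6] [18,5] [18] [18].

5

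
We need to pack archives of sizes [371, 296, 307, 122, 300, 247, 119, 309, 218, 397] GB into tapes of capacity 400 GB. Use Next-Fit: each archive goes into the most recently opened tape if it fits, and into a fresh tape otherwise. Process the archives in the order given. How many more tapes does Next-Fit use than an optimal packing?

Next-Fit: [371] [296] [307] [122] [300] [247,119] [309] [218] [397] → 9 tapes.
8 archives exceed 200 GB (half the capacity), and no two of those can share a tape, so at least 8 tapes are needed.
An optimal packing achieves that bound: [397] [371] [309] [307] [300] [296] [247,122] [218,119] → 8 tapes.
Excess: 9 − 8 = 1.

1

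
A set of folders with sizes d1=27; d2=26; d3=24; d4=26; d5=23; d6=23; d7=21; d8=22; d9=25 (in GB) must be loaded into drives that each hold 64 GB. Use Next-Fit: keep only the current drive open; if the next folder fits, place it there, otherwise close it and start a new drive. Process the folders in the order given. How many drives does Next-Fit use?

5

drive 1: place d1 (27 GB), 37 GB left
drive 1: place d2 (26 GB), 11 GB left
drive 2: place d3 (24 GB), 40 GB left
drive 2: place d4 (26 GB), 14 GB left
drive 3: place d5 (23 GB), 41 GB left
drive 3: place d6 (23 GB), 18 GB left
drive 4: place d7 (21 GB), 43 GB left
drive 4: place d8 (22 GB), 21 GB left
drive 5: place d9 (25 GB), 39 GB left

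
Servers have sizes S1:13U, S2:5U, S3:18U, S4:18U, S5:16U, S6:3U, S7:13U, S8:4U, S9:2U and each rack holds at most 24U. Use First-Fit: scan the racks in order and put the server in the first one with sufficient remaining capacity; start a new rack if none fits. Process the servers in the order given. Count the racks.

Put S1 (13U) in rack 1; 11U remain.
Put S2 (5U) in rack 1; 6U remain.
Put S3 (18U) in rack 2; 6U remain.
Put S4 (18U) in rack 3; 6U remain.
Put S5 (16U) in rack 4; 8U remain.
Put S6 (3U) in rack 1; 3U remain.
Put S7 (13U) in rack 5; 11U remain.
Put S8 (4U) in rack 2; 2U remain.
Put S9 (2U) in rack 1; 1U remain.

5 racks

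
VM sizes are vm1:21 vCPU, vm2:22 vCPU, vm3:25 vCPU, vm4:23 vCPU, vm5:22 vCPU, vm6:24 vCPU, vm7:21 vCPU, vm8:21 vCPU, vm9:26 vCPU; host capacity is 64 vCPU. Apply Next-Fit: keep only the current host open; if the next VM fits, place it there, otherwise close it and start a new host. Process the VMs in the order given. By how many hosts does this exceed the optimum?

1

Next-Fit: [21,22] [25,23] [22,24] [21,21] [26] → 5 hosts.
Total size 205 vCPU; any packing needs at least ⌈205/64⌉ = 4 hosts.
An optimal packing achieves that bound: [26,25] [24,23] [22,22] [21,21,21] → 4 hosts.
Excess: 5 − 4 = 1.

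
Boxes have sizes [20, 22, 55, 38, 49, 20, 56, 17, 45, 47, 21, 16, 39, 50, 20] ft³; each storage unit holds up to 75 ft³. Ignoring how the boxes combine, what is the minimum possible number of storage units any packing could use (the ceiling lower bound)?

7

Total size = 20 + 22 + 55 + 38 + 49 + 20 + 56 + 17 + 45 + 47 + 21 + 16 + 39 + 50 + 20 = 515 ft³.
⌈515 / 75⌉ = 7.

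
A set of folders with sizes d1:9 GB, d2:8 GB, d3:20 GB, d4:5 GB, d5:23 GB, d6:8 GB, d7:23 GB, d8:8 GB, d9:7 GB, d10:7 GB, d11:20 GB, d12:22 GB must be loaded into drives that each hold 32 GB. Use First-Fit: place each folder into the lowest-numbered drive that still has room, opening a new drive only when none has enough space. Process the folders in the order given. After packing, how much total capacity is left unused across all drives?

32

drive 1: place d1 (9 GB), 23 GB left
drive 1: place d2 (8 GB), 15 GB left
drive 2: place d3 (20 GB), 12 GB left
drive 1: place d4 (5 GB), 10 GB left
drive 3: place d5 (23 GB), 9 GB left
drive 1: place d6 (8 GB), 2 GB left
drive 4: place d7 (23 GB), 9 GB left
drive 2: place d8 (8 GB), 4 GB left
drive 3: place d9 (7 GB), 2 GB left
drive 4: place d10 (7 GB), 2 GB left
drive 5: place d11 (20 GB), 12 GB left
drive 6: place d12 (22 GB), 10 GB left
6 drives × 32 GB = 192 GB; used 160 GB; unused 32 GB.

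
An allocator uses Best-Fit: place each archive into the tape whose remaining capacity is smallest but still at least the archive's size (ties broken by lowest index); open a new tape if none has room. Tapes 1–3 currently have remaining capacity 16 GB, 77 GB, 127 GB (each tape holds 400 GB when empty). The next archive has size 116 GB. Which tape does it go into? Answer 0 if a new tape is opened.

Tapes with room: tape 3 (127 GB).
Tightest fit is tape 3 with 127 GB free.

3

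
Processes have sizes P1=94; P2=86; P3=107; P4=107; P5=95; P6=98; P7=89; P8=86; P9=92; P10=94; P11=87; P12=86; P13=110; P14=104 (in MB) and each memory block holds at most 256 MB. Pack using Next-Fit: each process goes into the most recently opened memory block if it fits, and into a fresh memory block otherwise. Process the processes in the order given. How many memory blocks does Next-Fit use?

7

P1 (94 MB) → memory block 1 (remaining 162 MB)
P2 (86 MB) → memory block 1 (remaining 76 MB)
P3 (107 MB) → memory block 2 (remaining 149 MB)
P4 (107 MB) → memory block 2 (remaining 42 MB)
P5 (95 MB) → memory block 3 (remaining 161 MB)
P6 (98 MB) → memory block 3 (remaining 63 MB)
P7 (89 MB) → memory block 4 (remaining 167 MB)
P8 (86 MB) → memory block 4 (remaining 81 MB)
P9 (92 MB) → memory block 5 (remaining 164 MB)
P10 (94 MB) → memory block 5 (remaining 70 MB)
P11 (87 MB) → memory block 6 (remaining 169 MB)
P12 (86 MB) → memory block 6 (remaining 83 MB)
P13 (110 MB) → memory block 7 (remaining 146 MB)
P14 (104 MB) → memory block 7 (remaining 42 MB)
Final memory blocks: [94,86] [107,107] [95,98] [89,86] [92,94] [87,86] [110,104].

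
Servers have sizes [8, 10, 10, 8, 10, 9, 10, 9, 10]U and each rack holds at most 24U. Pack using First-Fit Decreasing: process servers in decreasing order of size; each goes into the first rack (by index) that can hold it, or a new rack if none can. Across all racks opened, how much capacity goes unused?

Sorted descending: 10, 10, 10, 10, 10, 9, 9, 8, 8.
rack 1: place 10U, 14U left
rack 1: place 10U, 4U left
rack 2: place 10U, 14U left
rack 2: place 10U, 4U left
rack 3: place 10U, 14U left
rack 3: place 9U, 5U left
rack 4: place 9U, 15U left
rack 4: place 8U, 7U left
rack 5: place 8U, 16U left
5 racks × 24U = 120U; used 84U; unused 36U.

36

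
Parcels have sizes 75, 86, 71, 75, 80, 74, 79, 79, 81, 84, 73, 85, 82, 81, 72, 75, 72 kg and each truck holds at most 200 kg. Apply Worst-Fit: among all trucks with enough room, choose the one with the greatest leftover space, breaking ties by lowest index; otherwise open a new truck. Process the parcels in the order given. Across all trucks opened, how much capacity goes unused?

truck 1: place 75 kg, 125 kg left
truck 1: place 86 kg, 39 kg left
truck 2: place 71 kg, 129 kg left
truck 2: place 75 kg, 54 kg left
truck 3: place 80 kg, 120 kg left
truck 3: place 74 kg, 46 kg left
truck 4: place 79 kg, 121 kg left
truck 4: place 79 kg, 42 kg left
truck 5: place 81 kg, 119 kg left
truck 5: place 84 kg, 35 kg left
truck 6: place 73 kg, 127 kg left
truck 6: place 85 kg, 42 kg left
truck 7: place 82 kg, 118 kg left
truck 7: place 81 kg, 37 kg left
truck 8: place 72 kg, 128 kg left
truck 8: place 75 kg, 53 kg left
truck 9: place 72 kg, 128 kg left
9 trucks × 200 kg = 1800 kg; used 1324 kg; unused 476 kg.

476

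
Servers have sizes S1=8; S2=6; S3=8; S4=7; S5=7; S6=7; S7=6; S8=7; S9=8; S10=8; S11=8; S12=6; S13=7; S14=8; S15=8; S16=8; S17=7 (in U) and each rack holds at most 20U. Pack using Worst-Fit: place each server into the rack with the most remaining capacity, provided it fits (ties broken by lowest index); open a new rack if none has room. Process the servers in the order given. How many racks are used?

S1 (8U) → rack 1 (remaining 12U)
S2 (6U) → rack 1 (remaining 6U)
S3 (8U) → rack 2 (remaining 12U)
S4 (7U) → rack 2 (remaining 5U)
S5 (7U) → rack 3 (remaining 13U)
S6 (7U) → rack 3 (remaining 6U)
S7 (6U) → rack 1 (remaining 0U)
S8 (7U) → rack 4 (remaining 13U)
S9 (8U) → rack 4 (remaining 5U)
S10 (8U) → rack 5 (remaining 12U)
S11 (8U) → rack 5 (remaining 4U)
S12 (6U) → rack 3 (remaining 0U)
S13 (7U) → rack 6 (remaining 13U)
S14 (8U) → rack 6 (remaining 5U)
S15 (8U) → rack 7 (remaining 12U)
S16 (8U) → rack 7 (remaining 4U)
S17 (7U) → rack 8 (remaining 13U)

8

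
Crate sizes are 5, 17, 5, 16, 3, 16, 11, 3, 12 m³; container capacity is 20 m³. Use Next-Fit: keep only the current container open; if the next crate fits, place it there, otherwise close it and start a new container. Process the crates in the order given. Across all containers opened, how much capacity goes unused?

52

container 1: place 5 m³, 15 m³ left
container 2: place 17 m³, 3 m³ left
container 3: place 5 m³, 15 m³ left
container 4: place 16 m³, 4 m³ left
container 4: place 3 m³, 1 m³ left
container 5: place 16 m³, 4 m³ left
container 6: place 11 m³, 9 m³ left
container 6: place 3 m³, 6 m³ left
container 7: place 12 m³, 8 m³ left
7 containers × 20 m³ = 140 m³; used 88 m³; unused 52 m³.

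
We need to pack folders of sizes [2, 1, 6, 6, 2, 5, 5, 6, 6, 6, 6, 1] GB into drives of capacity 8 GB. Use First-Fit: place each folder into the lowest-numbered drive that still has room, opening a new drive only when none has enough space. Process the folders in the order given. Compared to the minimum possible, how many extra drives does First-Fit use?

First-Fit: [2,1,2,1] [6] [6] [5] [5] [6] [6] [6] [6] → 9 drives.
8 folders exceed 4 GB (half the capacity), and no two of those can share a drive, so at least 8 drives are needed.
An optimal packing achieves that bound: [6,2] [6,2] [6,1,1] [6] [6] [6] [5] [5] → 8 drives.
Excess: 9 − 8 = 1.

1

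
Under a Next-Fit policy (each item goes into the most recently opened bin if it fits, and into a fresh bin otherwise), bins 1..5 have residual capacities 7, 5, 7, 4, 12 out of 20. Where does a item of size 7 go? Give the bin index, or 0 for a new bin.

Next-Fit only looks at bin 5, which has 12 free.
7 fits there.

5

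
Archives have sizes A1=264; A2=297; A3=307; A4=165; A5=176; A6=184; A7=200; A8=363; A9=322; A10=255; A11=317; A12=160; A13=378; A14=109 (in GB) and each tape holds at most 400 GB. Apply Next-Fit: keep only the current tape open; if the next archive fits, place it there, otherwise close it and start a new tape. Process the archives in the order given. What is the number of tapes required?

tape 1: place A1 (264 GB), 136 GB left
tape 2: place A2 (297 GB), 103 GB left
tape 3: place A3 (307 GB), 93 GB left
tape 4: place A4 (165 GB), 235 GB left
tape 4: place A5 (176 GB), 59 GB left
tape 5: place A6 (184 GB), 216 GB left
tape 5: place A7 (200 GB), 16 GB left
tape 6: place A8 (363 GB), 37 GB left
tape 7: place A9 (322 GB), 78 GB left
tape 8: place A10 (255 GB), 145 GB left
tape 9: place A11 (317 GB), 83 GB left
tape 10: place A12 (160 GB), 240 GB left
tape 11: place A13 (378 GB), 22 GB left
tape 12: place A14 (109 GB), 291 GB left

12 tapes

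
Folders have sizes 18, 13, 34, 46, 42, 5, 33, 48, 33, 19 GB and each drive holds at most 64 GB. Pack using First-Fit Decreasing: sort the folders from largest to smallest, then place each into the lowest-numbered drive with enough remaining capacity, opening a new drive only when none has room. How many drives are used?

Sorted descending: 48, 46, 42, 34, 33, 33, 19, 18, 13, 5.
48 GB → drive 1 (remaining 16 GB)
46 GB → drive 2 (remaining 18 GB)
42 GB → drive 3 (remaining 22 GB)
34 GB → drive 4 (remaining 30 GB)
33 GB → drive 5 (remaining 31 GB)
33 GB → drive 6 (remaining 31 GB)
19 GB → drive 3 (remaining 3 GB)
18 GB → drive 2 (remaining 0 GB)
13 GB → drive 1 (remaining 3 GB)
5 GB → drive 4 (remaining 25 GB)

6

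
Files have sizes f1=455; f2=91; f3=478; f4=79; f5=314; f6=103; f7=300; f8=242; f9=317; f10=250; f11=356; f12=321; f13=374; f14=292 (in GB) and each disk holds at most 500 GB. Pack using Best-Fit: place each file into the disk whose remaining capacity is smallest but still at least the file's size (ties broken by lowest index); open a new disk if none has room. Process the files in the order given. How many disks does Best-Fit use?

f1 (455 GB) → disk 1 (remaining 45 GB)
f2 (91 GB) → disk 2 (remaining 409 GB)
f3 (478 GB) → disk 3 (remaining 22 GB)
f4 (79 GB) → disk 2 (remaining 330 GB)
f5 (314 GB) → disk 2 (remaining 16 GB)
f6 (103 GB) → disk 4 (remaining 397 GB)
f7 (300 GB) → disk 4 (remaining 97 GB)
f8 (242 GB) → disk 5 (remaining 258 GB)
f9 (317 GB) → disk 6 (remaining 183 GB)
f10 (250 GB) → disk 5 (remaining 8 GB)
f11 (356 GB) → disk 7 (remaining 144 GB)
f12 (321 GB) → disk 8 (remaining 179 GB)
f13 (374 GB) → disk 9 (remaining 126 GB)
f14 (292 GB) → disk 10 (remaining 208 GB)

10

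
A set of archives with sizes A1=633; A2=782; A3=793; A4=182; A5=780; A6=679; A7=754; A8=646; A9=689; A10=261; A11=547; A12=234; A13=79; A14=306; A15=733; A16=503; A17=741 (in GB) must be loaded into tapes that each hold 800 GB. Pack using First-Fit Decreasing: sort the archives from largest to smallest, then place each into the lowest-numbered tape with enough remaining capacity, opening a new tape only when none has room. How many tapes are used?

13 tapes

Sorted descending: 793, 782, 780, 754, 741, 733, 689, 679, 646, 633, 547, 503, 306, 261, 234, 182, 79.
Put 793 GB in tape 1; 7 GB remain.
Put 782 GB in tape 2; 18 GB remain.
Put 780 GB in tape 3; 20 GB remain.
Put 754 GB in tape 4; 46 GB remain.
Put 741 GB in tape 5; 59 GB remain.
Put 733 GB in tape 6; 67 GB remain.
Put 689 GB in tape 7; 111 GB remain.
Put 679 GB in tape 8; 121 GB remain.
Put 646 GB in tape 9; 154 GB remain.
Put 633 GB in tape 10; 167 GB remain.
Put 547 GB in tape 11; 253 GB remain.
Put 503 GB in tape 12; 297 GB remain.
Put 306 GB in tape 13; 494 GB remain.
Put 261 GB in tape 12; 36 GB remain.
Put 234 GB in tape 11; 19 GB remain.
Put 182 GB in tape 13; 312 GB remain.
Put 79 GB in tape 7; 32 GB remain.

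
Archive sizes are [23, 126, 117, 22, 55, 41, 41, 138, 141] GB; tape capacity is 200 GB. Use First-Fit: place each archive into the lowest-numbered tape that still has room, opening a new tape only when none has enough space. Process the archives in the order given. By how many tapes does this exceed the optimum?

First-Fit: [23,126,22] [117,55] [41,41] [138] [141] → 5 tapes.
Total size 704 GB; any packing needs at least ⌈704/200⌉ = 4 tapes.
An optimal packing achieves that bound: [141,55] [138,41] [126,41,23] [117,22] → 4 tapes.
Excess: 5 − 4 = 1.

1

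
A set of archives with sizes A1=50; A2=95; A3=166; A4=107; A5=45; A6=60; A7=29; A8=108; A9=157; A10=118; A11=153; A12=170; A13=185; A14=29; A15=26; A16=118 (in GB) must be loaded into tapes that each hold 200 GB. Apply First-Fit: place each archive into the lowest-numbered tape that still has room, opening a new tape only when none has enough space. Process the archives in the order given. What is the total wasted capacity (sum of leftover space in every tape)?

tape 1: place A1 (50 GB), 150 GB left
tape 1: place A2 (95 GB), 55 GB left
tape 2: place A3 (166 GB), 34 GB left
tape 3: place A4 (107 GB), 93 GB left
tape 1: place A5 (45 GB), 10 GB left
tape 3: place A6 (60 GB), 33 GB left
tape 2: place A7 (29 GB), 5 GB left
tape 4: place A8 (108 GB), 92 GB left
tape 5: place A9 (157 GB), 43 GB left
tape 6: place A10 (118 GB), 82 GB left
tape 7: place A11 (153 GB), 47 GB left
tape 8: place A12 (170 GB), 30 GB left
tape 9: place A13 (185 GB), 15 GB left
tape 3: place A14 (29 GB), 4 GB left
tape 4: place A15 (26 GB), 66 GB left
tape 10: place A16 (118 GB), 82 GB left
10 tapes × 200 GB = 2000 GB; used 1616 GB; unused 384 GB.

384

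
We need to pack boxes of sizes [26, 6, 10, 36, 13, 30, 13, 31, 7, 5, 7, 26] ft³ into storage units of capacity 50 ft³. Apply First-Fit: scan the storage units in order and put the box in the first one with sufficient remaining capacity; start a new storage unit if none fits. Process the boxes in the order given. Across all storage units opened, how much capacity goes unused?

40

26 ft³ → storage unit 1 (remaining 24 ft³)
6 ft³ → storage unit 1 (remaining 18 ft³)
10 ft³ → storage unit 1 (remaining 8 ft³)
36 ft³ → storage unit 2 (remaining 14 ft³)
13 ft³ → storage unit 2 (remaining 1 ft³)
30 ft³ → storage unit 3 (remaining 20 ft³)
13 ft³ → storage unit 3 (remaining 7 ft³)
31 ft³ → storage unit 4 (remaining 19 ft³)
7 ft³ → storage unit 1 (remaining 1 ft³)
5 ft³ → storage unit 3 (remaining 2 ft³)
7 ft³ → storage unit 4 (remaining 12 ft³)
26 ft³ → storage unit 5 (remaining 24 ft³)
5 storage units × 50 ft³ = 250 ft³; used 210 ft³; unused 40 ft³.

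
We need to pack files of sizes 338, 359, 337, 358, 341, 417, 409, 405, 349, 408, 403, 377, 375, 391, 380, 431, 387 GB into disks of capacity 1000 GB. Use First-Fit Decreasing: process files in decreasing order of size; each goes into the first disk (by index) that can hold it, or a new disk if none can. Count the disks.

9 disks

Sorted descending: 431, 417, 409, 408, 405, 403, 391, 387, 380, 377, 375, 359, 358, 349, 341, 338, 337.
disk 1: place 431 GB, 569 GB left
disk 1: place 417 GB, 152 GB left
disk 2: place 409 GB, 591 GB left
disk 2: place 408 GB, 183 GB left
disk 3: place 405 GB, 595 GB left
disk 3: place 403 GB, 192 GB left
disk 4: place 391 GB, 609 GB left
disk 4: place 387 GB, 222 GB left
disk 5: place 380 GB, 620 GB left
disk 5: place 377 GB, 243 GB left
disk 6: place 375 GB, 625 GB left
disk 6: place 359 GB, 266 GB left
disk 7: place 358 GB, 642 GB left
disk 7: place 349 GB, 293 GB left
disk 8: place 341 GB, 659 GB left
disk 8: place 338 GB, 321 GB left
disk 9: place 337 GB, 663 GB left
Final disks: [431,417] [409,408] [405,403] [391,387] [380,377] [375,359] [358,349] [341,338] [337].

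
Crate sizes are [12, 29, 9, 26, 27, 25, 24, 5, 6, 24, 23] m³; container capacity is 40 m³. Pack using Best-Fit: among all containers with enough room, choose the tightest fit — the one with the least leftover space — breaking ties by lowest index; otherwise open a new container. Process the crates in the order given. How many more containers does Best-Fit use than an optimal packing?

0

Best-Fit: [12,26] [29,9] [27,5,6] [25] [24] [24] [23] → 7 containers.
7 crates exceed 20 m³ (half the capacity), and no two of those can share a container, so at least 7 containers are needed.
So 7 is already optimal.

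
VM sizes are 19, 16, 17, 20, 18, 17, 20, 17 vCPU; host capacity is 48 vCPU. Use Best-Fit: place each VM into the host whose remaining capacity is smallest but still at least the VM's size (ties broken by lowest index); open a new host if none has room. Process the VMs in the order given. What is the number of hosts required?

host 1: place 19 vCPU, 29 vCPU left
host 1: place 16 vCPU, 13 vCPU left
host 2: place 17 vCPU, 31 vCPU left
host 2: place 20 vCPU, 11 vCPU left
host 3: place 18 vCPU, 30 vCPU left
host 3: place 17 vCPU, 13 vCPU left
host 4: place 20 vCPU, 28 vCPU left
host 4: place 17 vCPU, 11 vCPU left
Final hosts: [19,16] [17,20] [18,17] [20,17].

4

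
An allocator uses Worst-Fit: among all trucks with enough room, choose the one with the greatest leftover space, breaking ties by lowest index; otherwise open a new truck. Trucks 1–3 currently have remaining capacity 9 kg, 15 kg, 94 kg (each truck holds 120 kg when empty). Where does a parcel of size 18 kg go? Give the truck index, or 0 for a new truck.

Trucks with room: truck 3 (94 kg).
Most room is truck 3 with 94 kg free.

3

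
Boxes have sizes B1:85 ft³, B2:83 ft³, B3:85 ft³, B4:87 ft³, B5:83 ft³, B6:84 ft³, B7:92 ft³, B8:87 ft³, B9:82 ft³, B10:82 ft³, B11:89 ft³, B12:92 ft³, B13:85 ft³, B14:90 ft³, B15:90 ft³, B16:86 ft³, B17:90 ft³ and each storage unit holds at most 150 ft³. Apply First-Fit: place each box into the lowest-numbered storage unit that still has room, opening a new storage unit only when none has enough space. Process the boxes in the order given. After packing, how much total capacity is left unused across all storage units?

1078

storage unit 1: place B1 (85 ft³), 65 ft³ left
storage unit 2: place B2 (83 ft³), 67 ft³ left
storage unit 3: place B3 (85 ft³), 65 ft³ left
storage unit 4: place B4 (87 ft³), 63 ft³ left
storage unit 5: place B5 (83 ft³), 67 ft³ left
storage unit 6: place B6 (84 ft³), 66 ft³ left
storage unit 7: place B7 (92 ft³), 58 ft³ left
storage unit 8: place B8 (87 ft³), 63 ft³ left
storage unit 9: place B9 (82 ft³), 68 ft³ left
storage unit 10: place B10 (82 ft³), 68 ft³ left
storage unit 11: place B11 (89 ft³), 61 ft³ left
storage unit 12: place B12 (92 ft³), 58 ft³ left
storage unit 13: place B13 (85 ft³), 65 ft³ left
storage unit 14: place B14 (90 ft³), 60 ft³ left
storage unit 15: place B15 (90 ft³), 60 ft³ left
storage unit 16: place B16 (86 ft³), 64 ft³ left
storage unit 17: place B17 (90 ft³), 60 ft³ left
17 storage units × 150 ft³ = 2550 ft³; used 1472 ft³; unused 1078 ft³.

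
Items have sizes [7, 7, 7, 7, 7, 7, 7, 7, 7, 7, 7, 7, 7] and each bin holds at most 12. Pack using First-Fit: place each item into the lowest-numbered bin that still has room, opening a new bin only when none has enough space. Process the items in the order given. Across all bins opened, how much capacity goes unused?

65

7 → bin 1 (remaining 5)
7 → bin 2 (remaining 5)
7 → bin 3 (remaining 5)
7 → bin 4 (remaining 5)
7 → bin 5 (remaining 5)
7 → bin 6 (remaining 5)
7 → bin 7 (remaining 5)
7 → bin 8 (remaining 5)
7 → bin 9 (remaining 5)
7 → bin 10 (remaining 5)
7 → bin 11 (remaining 5)
7 → bin 12 (remaining 5)
7 → bin 13 (remaining 5)
13 bins × 12 = 156; used 91; unused 65.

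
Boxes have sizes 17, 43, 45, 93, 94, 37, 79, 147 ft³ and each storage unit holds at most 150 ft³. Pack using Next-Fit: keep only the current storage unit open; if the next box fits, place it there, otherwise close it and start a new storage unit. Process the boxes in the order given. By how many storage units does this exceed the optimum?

1

Next-Fit: [17,43,45] [93] [94,37] [79] [147] → 5 storage units.
Total size 555 ft³; any packing needs at least ⌈555/150⌉ = 4 storage units.
An optimal packing achieves that bound: [147] [94,45] [93,43] [79,37,17] → 4 storage units.
Excess: 5 − 4 = 1.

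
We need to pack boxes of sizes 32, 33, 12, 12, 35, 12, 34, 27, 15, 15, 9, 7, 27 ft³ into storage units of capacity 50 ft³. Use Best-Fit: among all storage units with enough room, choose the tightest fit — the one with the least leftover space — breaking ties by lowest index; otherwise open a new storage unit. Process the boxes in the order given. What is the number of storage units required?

6

storage unit 1: place 32 ft³, 18 ft³ left
storage unit 2: place 33 ft³, 17 ft³ left
storage unit 2: place 12 ft³, 5 ft³ left
storage unit 1: place 12 ft³, 6 ft³ left
storage unit 3: place 35 ft³, 15 ft³ left
storage unit 3: place 12 ft³, 3 ft³ left
storage unit 4: place 34 ft³, 16 ft³ left
storage unit 5: place 27 ft³, 23 ft³ left
storage unit 4: place 15 ft³, 1 ft³ left
storage unit 5: place 15 ft³, 8 ft³ left
storage unit 6: place 9 ft³, 41 ft³ left
storage unit 5: place 7 ft³, 1 ft³ left
storage unit 6: place 27 ft³, 14 ft³ left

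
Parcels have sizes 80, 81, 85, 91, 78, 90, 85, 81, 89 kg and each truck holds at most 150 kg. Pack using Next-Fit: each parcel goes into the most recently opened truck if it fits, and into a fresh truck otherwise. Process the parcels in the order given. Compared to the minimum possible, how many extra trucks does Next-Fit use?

0

Next-Fit: [80] [81] [85] [91] [78] [90] [85] [81] [89] → 9 trucks.
9 parcels exceed 75 kg (half the capacity), and no two of those can share a truck, so at least 9 trucks are needed.
So 9 is already optimal.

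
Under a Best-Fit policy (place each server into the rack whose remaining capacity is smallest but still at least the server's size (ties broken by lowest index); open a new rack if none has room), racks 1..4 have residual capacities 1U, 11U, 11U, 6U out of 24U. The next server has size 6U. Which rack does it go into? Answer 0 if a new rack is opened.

Racks with room: rack 2 (11U), rack 3 (11U), rack 4 (6U).
Tightest fit is rack 4 with 6U free.

4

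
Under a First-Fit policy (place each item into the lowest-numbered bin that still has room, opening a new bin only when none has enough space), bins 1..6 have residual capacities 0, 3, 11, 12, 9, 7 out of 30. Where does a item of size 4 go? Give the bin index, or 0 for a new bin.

Bins with room: bin 3 (11), bin 4 (12), bin 5 (9), bin 6 (7).
The first with room is bin 3.

3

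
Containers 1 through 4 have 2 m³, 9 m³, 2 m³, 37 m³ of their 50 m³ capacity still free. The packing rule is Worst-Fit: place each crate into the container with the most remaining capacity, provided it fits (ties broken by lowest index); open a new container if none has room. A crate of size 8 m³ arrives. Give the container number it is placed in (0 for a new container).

Containers with room: container 2 (9 m³), container 4 (37 m³).
Most room is container 4 with 37 m³ free.

4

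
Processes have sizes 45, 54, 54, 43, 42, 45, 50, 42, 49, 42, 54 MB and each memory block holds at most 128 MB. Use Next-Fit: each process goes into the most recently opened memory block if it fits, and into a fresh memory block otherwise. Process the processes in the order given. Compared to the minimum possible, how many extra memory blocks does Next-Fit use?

Next-Fit: [45,54] [54,43] [42,45] [50,42] [49,42] [54] → 6 memory blocks.
Total size 520 MB; any packing needs at least ⌈520/128⌉ = 5 memory blocks.
An optimal packing achieves that bound: [54,54] [54,50] [49,45] [45,43] [42,42,42] → 5 memory blocks.
Excess: 6 − 5 = 1.

1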